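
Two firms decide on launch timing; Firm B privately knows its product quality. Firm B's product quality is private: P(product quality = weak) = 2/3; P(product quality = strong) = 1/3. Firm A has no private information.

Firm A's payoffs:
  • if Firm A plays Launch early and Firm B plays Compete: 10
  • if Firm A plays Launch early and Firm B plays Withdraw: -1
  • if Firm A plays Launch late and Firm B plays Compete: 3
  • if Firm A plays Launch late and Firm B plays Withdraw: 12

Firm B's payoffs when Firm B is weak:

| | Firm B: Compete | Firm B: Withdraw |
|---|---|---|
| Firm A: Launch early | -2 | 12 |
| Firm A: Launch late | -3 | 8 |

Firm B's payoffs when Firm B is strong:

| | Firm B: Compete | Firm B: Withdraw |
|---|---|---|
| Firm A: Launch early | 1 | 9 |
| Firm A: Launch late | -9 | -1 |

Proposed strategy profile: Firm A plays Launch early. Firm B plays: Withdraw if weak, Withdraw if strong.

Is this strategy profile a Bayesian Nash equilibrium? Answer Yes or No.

Firm A plays Launch early: E[Launch early] = 2/3·(-1) + 1/3·(-1) = -1; E[Launch late] = 12. Not best-responding. ✗
Firm B (product quality weak), facing Launch early: Compete gives -2, Withdraw gives 12. Proposed Withdraw is best. ✓
Firm B (product quality strong), facing Launch early: Compete gives 1, Withdraw gives 9. Proposed Withdraw is best. ✓

No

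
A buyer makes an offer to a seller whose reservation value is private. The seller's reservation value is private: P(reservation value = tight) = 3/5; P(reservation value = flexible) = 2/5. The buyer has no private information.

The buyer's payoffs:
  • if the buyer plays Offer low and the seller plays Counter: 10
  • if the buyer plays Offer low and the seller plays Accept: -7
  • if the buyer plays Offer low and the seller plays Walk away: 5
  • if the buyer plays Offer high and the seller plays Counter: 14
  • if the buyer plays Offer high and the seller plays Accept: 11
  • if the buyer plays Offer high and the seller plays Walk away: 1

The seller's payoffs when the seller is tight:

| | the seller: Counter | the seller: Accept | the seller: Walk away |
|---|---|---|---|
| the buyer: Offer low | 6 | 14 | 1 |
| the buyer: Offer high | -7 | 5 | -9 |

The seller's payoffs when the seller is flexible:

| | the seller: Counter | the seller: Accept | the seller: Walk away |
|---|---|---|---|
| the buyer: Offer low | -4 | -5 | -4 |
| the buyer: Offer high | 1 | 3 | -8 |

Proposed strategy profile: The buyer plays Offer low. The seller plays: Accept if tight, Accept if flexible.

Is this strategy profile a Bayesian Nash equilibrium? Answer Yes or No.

The buyer plays Offer low: E[Offer low] = 3/5·(-7) + 2/5·(-7) = -7; E[Offer high] = 11. Not best-responding. ✗
The seller (reservation value tight), facing Offer low: Counter gives 6, Accept gives 14, Walk away gives 1. Proposed Accept is best. ✓
The seller (reservation value flexible), facing Offer low: Counter gives -4, Accept gives -5, Walk away gives -4. Proposed Accept is not best — profitable deviation exists. ✗

No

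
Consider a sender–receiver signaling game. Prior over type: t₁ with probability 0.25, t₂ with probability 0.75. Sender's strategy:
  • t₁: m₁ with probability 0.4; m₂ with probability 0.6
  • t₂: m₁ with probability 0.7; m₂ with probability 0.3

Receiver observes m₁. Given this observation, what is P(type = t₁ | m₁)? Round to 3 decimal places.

0.160

P(m₁) = 0.25·0.4 + 0.75·0.7 = 0.625
P(t₁ | m₁) = (0.25·0.4) / 0.625 = 0.1 / 0.625 = 0.16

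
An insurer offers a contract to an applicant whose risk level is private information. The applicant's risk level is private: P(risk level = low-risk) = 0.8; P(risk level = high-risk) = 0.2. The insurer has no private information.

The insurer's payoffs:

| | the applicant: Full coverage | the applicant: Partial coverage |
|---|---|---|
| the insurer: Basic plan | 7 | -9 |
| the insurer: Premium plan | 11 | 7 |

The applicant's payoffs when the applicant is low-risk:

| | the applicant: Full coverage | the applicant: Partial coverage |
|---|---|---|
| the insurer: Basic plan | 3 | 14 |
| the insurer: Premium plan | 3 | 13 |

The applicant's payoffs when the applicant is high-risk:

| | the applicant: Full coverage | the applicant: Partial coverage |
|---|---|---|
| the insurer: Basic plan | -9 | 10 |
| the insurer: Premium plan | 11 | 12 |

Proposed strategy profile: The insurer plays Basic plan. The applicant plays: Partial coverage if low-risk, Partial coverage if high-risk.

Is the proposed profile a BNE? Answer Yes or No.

No

A profile is a BNE iff every type of every player is best-responding given beliefs about the other side.
The insurer plays Basic plan: E[Basic plan] = 0.8·(-9) + 0.2·(-9) = -9; E[Premium plan] = 7. Not best-responding. ✗
The applicant (risk level low-risk), facing Basic plan: Full coverage gives 3, Partial coverage gives 14. Proposed Partial coverage is best. ✓
The applicant (risk level high-risk), facing Basic plan: Full coverage gives -9, Partial coverage gives 10. Proposed Partial coverage is best. ✓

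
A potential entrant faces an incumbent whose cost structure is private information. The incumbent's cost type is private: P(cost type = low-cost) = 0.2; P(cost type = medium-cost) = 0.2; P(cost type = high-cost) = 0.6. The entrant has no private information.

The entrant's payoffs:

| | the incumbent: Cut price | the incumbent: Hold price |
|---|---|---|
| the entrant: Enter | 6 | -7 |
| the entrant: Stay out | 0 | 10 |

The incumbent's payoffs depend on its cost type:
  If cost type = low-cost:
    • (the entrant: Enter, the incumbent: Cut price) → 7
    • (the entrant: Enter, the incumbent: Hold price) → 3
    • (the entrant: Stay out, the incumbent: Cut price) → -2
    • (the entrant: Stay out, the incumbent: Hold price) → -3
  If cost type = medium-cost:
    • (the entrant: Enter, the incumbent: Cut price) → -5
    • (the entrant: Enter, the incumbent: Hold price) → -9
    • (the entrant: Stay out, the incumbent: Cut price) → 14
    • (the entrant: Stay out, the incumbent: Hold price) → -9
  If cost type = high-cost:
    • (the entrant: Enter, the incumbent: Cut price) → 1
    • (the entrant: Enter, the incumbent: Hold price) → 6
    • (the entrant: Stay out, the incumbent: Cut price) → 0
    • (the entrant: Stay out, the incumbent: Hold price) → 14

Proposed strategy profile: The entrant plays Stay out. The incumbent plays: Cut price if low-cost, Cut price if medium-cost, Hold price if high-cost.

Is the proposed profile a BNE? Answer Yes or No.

Yes

The entrant plays Stay out: E[Stay out] = 0.2·(0) + 0.2·(0) + 0.6·(10) = 6; E[Enter] = -1.8. Best-responding. ✓
The incumbent (cost type low-cost), facing Stay out: Cut price gives -2, Hold price gives -3. Proposed Cut price is best. ✓
The incumbent (cost type medium-cost), facing Stay out: Cut price gives 14, Hold price gives -9. Proposed Cut price is best. ✓
The incumbent (cost type high-cost), facing Stay out: Cut price gives 0, Hold price gives 14. Proposed Hold price is best. ✓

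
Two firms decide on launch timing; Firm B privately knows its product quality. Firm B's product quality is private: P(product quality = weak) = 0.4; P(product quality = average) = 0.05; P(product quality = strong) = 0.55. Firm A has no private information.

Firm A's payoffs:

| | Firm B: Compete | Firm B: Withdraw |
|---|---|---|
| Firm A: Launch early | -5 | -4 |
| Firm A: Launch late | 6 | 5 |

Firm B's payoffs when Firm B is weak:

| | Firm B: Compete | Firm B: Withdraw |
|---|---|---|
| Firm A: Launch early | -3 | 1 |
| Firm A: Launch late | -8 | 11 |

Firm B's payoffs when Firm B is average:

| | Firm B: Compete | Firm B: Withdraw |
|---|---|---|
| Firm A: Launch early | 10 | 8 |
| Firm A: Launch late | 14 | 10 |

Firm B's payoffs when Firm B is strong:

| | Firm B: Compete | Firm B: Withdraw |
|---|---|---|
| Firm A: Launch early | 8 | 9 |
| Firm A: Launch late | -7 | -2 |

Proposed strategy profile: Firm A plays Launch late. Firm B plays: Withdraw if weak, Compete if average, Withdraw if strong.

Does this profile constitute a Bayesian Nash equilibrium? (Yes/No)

Firm A plays Launch late: E[Launch late] = 0.4·(5) + 0.05·(6) + 0.55·(5) = 5.05; E[Launch early] = -4.05. Best-responding. ✓
Firm B (product quality weak), facing Launch late: Compete gives -8, Withdraw gives 11. Proposed Withdraw is best. ✓
Firm B (product quality average), facing Launch late: Compete gives 14, Withdraw gives 10. Proposed Compete is best. ✓
Firm B (product quality strong), facing Launch late: Compete gives -7, Withdraw gives -2. Proposed Withdraw is best. ✓

Yes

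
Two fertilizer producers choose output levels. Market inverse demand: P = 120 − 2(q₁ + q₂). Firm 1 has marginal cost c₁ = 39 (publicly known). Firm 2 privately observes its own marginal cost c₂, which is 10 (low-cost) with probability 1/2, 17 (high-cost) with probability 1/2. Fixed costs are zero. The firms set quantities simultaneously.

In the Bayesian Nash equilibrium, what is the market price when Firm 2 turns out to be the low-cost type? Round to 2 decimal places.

55.75

Type-c best response for Firm 2: q₂(c) = (120 − c)/4 − q₁/2.
Firm 1 maximizes expected profit; its first-order condition is 120 − 4q₁ − 2E[q₂] − 39 = 0.
Substituting E[q₂] and solving: E[c₂] = 13.5, so q₁ = (120 − 2·39 + 13.5)/6 = 9.25.
q₂(low-cost) = 22.875, so P = 120 − 2·(9.25 + 22.875) = 55.75.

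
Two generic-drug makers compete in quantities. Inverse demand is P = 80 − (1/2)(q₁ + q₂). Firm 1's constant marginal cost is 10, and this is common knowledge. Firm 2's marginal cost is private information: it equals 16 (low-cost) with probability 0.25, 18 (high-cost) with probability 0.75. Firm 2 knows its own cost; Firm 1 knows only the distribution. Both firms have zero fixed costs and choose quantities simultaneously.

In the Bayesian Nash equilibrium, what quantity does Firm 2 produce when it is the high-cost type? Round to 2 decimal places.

36.17

Type-c best response for Firm 2: q₂(c) = (80 − c) − q₁/2.
Firm 1 maximizes expected profit; its first-order condition is 80 − q₁ − (1/2)E[q₂] − 10 = 0.
Substituting E[q₂] and solving: E[c₂] = 17.5, so q₁ = (80 − 2·10 + 17.5)/(3/2) = 51.6667.
q₂(high-cost) = (80 − 18 − (1/2)·51.6667) = 36.1667.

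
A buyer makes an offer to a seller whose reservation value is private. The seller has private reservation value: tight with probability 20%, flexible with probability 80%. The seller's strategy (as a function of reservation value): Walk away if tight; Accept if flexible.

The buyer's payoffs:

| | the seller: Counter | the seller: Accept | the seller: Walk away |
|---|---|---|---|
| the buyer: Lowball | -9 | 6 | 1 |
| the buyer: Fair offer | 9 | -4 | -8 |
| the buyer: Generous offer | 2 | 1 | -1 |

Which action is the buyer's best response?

E[Lowball] = 0.2·(1) + 0.8·(6) = 5
E[Fair offer] = 0.2·(-8) + 0.8·(-4) = -4.8
E[Generous offer] = 0.2·(-1) + 0.8·(1) = 0.6
Best response: Lowball (5 is the largest).

Lowball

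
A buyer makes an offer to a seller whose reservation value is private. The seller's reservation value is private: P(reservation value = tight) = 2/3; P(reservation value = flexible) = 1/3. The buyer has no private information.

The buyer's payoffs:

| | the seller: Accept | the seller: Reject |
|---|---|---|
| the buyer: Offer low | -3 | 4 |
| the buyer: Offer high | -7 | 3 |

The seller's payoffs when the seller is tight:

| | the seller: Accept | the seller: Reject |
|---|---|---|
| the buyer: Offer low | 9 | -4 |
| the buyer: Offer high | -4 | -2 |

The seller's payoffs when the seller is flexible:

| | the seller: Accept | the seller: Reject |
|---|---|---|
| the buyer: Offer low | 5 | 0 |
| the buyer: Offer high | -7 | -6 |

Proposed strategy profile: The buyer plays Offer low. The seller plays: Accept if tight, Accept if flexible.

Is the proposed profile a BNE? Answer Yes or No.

Yes

The buyer plays Offer low: E[Offer low] = 2/3·(-3) + 1/3·(-3) = -3; E[Offer high] = -7. Best-responding. ✓
The seller (reservation value tight), facing Offer low: Accept gives 9, Reject gives -4. Proposed Accept is best. ✓
The seller (reservation value flexible), facing Offer low: Accept gives 5, Reject gives 0. Proposed Accept is best. ✓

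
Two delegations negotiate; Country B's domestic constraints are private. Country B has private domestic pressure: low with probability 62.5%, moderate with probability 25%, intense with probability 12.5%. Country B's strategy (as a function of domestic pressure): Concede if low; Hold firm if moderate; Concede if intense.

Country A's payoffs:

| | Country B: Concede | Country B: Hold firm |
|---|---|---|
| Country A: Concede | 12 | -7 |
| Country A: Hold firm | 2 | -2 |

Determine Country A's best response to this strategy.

Concede

E[Concede] = 0.625·(12) + 0.25·(-7) + 0.125·(12) = 7.25
E[Hold firm] = 0.625·(2) + 0.25·(-2) + 0.125·(2) = 1
Best response: Concede (7.25 is the largest).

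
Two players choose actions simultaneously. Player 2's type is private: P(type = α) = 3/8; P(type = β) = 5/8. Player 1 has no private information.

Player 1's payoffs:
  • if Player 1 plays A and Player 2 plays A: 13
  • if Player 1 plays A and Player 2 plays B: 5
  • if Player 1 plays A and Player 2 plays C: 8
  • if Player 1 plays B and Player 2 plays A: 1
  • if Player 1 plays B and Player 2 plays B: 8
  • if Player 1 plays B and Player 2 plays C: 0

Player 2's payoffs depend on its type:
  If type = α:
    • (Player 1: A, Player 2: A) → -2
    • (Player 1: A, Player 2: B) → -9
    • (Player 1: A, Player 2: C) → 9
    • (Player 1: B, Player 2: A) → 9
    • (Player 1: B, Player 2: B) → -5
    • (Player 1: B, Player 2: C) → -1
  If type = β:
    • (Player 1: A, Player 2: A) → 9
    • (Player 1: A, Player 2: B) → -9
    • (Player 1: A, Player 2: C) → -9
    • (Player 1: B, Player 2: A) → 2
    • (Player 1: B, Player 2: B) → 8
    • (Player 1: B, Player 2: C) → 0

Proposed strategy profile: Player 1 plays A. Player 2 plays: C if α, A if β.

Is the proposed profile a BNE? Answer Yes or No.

Yes

Player 1 plays A: E[A] = 3/8·(8) + 5/8·(13) = 89/8; E[B] = 5/8. Best-responding. ✓
Player 2 (type α), facing A: A gives -2, B gives -9, C gives 9. Proposed C is best. ✓
Player 2 (type β), facing A: A gives 9, B gives -9, C gives -9. Proposed A is best. ✓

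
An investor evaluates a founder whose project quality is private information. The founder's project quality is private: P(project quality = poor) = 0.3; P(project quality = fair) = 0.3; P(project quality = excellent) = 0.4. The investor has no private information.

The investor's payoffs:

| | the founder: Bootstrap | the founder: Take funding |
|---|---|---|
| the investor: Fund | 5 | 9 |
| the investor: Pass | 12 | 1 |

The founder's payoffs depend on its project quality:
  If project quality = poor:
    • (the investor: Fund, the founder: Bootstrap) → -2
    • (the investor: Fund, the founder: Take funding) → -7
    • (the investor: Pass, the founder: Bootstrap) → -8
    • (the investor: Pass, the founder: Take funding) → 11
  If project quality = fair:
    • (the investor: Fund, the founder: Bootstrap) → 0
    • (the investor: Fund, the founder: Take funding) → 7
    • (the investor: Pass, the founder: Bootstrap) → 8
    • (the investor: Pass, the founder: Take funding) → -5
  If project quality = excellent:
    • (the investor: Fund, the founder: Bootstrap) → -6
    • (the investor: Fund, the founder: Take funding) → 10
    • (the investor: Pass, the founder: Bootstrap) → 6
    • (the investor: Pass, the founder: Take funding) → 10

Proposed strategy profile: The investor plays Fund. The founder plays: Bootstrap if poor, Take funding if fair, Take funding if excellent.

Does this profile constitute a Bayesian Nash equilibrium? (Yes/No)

The investor plays Fund: E[Fund] = 0.3·(5) + 0.3·(9) + 0.4·(9) = 7.8; E[Pass] = 4.3. Best-responding. ✓
The founder (project quality poor), facing Fund: Bootstrap gives -2, Take funding gives -7. Proposed Bootstrap is best. ✓
The founder (project quality fair), facing Fund: Bootstrap gives 0, Take funding gives 7. Proposed Take funding is best. ✓
The founder (project quality excellent), facing Fund: Bootstrap gives -6, Take funding gives 10. Proposed Take funding is best. ✓

Yes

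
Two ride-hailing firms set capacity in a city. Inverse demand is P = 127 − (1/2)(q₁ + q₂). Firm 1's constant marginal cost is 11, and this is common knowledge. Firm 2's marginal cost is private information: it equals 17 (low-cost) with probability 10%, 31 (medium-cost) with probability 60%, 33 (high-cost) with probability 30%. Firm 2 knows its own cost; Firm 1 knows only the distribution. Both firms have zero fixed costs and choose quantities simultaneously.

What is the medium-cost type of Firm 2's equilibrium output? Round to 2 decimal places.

50.93

Type-c best response for Firm 2: q₂(c) = (127 − c) − q₁/2.
Firm 1 maximizes expected profit; its first-order condition is 127 − q₁ − (1/2)E[q₂] − 11 = 0.
Substituting E[q₂] and solving: E[c₂] = 30.2, so q₁ = (127 − 2·11 + 30.2)/(3/2) = 90.1333.
q₂(medium-cost) = (127 − 31 − (1/2)·90.1333) = 50.9333.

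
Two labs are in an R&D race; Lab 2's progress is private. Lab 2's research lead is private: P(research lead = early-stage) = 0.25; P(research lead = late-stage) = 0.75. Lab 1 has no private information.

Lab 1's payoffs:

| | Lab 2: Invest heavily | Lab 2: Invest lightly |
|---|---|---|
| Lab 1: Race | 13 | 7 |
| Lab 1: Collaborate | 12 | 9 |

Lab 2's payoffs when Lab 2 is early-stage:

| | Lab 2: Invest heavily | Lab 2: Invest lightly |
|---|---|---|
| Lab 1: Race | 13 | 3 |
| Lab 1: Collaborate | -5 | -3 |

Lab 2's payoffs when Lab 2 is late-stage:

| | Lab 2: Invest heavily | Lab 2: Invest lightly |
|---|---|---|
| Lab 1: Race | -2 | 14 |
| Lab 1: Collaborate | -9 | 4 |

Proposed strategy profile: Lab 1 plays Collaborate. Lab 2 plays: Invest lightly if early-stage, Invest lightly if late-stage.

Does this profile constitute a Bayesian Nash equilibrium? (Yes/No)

Lab 1 plays Collaborate: E[Collaborate] = 0.25·(9) + 0.75·(9) = 9; E[Race] = 7. Best-responding. ✓
Lab 2 (research lead early-stage), facing Collaborate: Invest heavily gives -5, Invest lightly gives -3. Proposed Invest lightly is best. ✓
Lab 2 (research lead late-stage), facing Collaborate: Invest heavily gives -9, Invest lightly gives 4. Proposed Invest lightly is best. ✓

Yes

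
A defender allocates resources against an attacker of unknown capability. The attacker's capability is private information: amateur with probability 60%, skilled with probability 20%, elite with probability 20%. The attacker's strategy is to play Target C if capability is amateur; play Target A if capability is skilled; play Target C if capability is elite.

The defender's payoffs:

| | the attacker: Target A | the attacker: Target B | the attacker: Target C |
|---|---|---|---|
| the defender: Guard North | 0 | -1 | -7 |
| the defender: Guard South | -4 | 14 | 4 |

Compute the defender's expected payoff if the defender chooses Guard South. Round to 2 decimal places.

2.40

E[Guard South] = 0.6·4 + 0.2·(-4) + 0.2·4 = 2.4 + (-0.8) + 0.8 = 2.4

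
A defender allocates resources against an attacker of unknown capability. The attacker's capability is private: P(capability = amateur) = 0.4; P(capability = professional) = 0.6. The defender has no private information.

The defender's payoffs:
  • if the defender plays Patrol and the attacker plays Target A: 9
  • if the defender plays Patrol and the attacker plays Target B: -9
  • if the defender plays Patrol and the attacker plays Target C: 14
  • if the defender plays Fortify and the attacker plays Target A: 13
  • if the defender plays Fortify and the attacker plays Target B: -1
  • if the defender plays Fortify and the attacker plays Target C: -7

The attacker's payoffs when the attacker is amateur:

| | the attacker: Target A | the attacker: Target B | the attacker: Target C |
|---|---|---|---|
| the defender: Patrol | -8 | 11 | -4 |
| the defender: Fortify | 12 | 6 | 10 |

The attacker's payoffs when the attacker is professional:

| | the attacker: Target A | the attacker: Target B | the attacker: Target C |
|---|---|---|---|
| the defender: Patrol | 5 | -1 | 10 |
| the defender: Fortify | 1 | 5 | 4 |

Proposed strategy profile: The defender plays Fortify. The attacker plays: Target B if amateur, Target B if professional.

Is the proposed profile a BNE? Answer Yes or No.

No

The defender plays Fortify: E[Fortify] = 0.4·(-1) + 0.6·(-1) = -1; E[Patrol] = -9. Best-responding. ✓
The attacker (capability amateur), facing Fortify: Target A gives 12, Target B gives 6, Target C gives 10. Proposed Target B is not best — profitable deviation exists. ✗
The attacker (capability professional), facing Fortify: Target A gives 1, Target B gives 5, Target C gives 4. Proposed Target B is best. ✓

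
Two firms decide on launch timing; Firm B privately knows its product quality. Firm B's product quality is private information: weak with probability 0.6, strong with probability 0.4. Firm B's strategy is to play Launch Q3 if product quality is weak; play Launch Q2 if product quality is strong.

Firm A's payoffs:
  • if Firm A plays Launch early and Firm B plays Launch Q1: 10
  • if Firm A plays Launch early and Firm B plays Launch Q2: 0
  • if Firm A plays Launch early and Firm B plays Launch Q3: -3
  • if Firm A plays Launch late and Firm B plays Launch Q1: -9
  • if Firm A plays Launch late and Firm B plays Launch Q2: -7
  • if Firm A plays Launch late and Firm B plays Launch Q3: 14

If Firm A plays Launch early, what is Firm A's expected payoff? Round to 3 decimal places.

-1.800

Take the expectation over Firm B's product quality, weighting each type's action by its prior probability.
E[Launch early] = 0.6·(-3) + 0.4·0 = (-1.8) + 0 = -1.8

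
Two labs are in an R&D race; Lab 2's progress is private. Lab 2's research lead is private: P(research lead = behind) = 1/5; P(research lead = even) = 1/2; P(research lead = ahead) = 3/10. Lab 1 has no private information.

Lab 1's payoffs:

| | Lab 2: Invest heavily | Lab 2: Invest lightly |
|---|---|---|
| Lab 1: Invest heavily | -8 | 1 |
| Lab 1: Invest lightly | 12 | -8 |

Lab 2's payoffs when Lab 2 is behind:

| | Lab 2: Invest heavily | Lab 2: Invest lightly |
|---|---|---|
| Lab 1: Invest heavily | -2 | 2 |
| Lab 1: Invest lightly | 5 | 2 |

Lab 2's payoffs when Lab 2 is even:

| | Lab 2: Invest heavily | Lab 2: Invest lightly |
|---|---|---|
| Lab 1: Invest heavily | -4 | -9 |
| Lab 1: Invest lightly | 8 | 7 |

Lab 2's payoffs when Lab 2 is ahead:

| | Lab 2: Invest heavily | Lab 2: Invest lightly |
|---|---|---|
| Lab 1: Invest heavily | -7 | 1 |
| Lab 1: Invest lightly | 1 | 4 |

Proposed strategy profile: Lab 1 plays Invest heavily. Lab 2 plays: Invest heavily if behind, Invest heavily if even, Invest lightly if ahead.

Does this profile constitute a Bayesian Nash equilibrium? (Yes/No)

Lab 1 plays Invest heavily: E[Invest heavily] = 1/5·(-8) + 1/2·(-8) + 3/10·(1) = -53/10; E[Invest lightly] = 6. Not best-responding. ✗
Lab 2 (research lead behind), facing Invest heavily: Invest heavily gives -2, Invest lightly gives 2. Proposed Invest heavily is not best — profitable deviation exists. ✗
Lab 2 (research lead even), facing Invest heavily: Invest heavily gives -4, Invest lightly gives -9. Proposed Invest heavily is best. ✓
Lab 2 (research lead ahead), facing Invest heavily: Invest heavily gives -7, Invest lightly gives 1. Proposed Invest lightly is best. ✓

No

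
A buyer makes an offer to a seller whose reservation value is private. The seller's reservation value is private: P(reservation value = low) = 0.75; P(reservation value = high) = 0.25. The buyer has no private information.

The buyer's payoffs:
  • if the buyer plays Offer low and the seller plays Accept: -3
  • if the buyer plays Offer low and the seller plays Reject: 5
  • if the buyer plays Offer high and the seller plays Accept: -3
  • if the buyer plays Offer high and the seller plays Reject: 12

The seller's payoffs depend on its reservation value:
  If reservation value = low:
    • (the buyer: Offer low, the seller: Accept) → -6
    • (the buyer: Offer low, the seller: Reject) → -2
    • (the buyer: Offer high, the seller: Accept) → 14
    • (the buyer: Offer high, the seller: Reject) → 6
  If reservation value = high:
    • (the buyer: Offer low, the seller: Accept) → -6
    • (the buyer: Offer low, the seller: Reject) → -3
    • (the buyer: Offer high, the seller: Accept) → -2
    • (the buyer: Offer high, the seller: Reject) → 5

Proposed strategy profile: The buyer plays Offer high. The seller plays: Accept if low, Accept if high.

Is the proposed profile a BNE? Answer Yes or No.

The buyer plays Offer high: E[Offer high] = 0.75·(-3) + 0.25·(-3) = -3; E[Offer low] = -3. Best-responding. ✓
The seller (reservation value low), facing Offer high: Accept gives 14, Reject gives 6. Proposed Accept is best. ✓
The seller (reservation value high), facing Offer high: Accept gives -2, Reject gives 5. Proposed Accept is not best — profitable deviation exists. ✗

No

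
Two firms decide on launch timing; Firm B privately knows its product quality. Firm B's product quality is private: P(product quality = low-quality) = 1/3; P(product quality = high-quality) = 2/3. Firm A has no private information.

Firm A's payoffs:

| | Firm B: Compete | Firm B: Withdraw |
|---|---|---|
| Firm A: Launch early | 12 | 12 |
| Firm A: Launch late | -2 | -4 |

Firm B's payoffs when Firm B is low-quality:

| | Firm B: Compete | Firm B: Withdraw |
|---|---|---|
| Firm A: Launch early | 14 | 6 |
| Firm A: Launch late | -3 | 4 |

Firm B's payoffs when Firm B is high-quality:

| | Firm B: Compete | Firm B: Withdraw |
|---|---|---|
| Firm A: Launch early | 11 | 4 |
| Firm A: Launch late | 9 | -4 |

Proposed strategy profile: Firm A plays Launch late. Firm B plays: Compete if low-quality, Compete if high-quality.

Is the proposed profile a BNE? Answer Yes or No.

No

Firm A plays Launch late: E[Launch late] = 1/3·(-2) + 2/3·(-2) = -2; E[Launch early] = 12. Not best-responding. ✗
Firm B (product quality low-quality), facing Launch late: Compete gives -3, Withdraw gives 4. Proposed Compete is not best — profitable deviation exists. ✗
Firm B (product quality high-quality), facing Launch late: Compete gives 9, Withdraw gives -4. Proposed Compete is best. ✓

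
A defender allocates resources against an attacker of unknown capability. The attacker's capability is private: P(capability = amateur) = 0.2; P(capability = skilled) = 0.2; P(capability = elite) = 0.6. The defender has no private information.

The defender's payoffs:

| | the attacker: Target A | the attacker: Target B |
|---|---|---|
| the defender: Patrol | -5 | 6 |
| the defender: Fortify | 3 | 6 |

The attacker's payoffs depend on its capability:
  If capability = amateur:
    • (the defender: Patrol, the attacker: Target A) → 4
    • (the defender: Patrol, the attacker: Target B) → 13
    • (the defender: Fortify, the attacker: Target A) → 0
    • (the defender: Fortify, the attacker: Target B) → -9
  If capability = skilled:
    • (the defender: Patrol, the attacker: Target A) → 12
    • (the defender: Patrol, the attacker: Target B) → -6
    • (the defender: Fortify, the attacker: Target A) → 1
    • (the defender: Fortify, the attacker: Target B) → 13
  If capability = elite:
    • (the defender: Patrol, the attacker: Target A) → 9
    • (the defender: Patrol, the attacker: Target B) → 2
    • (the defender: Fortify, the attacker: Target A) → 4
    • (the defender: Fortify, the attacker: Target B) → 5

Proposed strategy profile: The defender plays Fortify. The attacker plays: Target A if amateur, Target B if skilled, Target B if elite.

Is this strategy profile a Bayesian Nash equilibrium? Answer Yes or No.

Yes

The defender plays Fortify: E[Fortify] = 0.2·(3) + 0.2·(6) + 0.6·(6) = 5.4; E[Patrol] = 3.8. Best-responding. ✓
The attacker (capability amateur), facing Fortify: Target A gives 0, Target B gives -9. Proposed Target A is best. ✓
The attacker (capability skilled), facing Fortify: Target A gives 1, Target B gives 13. Proposed Target B is best. ✓
The attacker (capability elite), facing Fortify: Target A gives 4, Target B gives 5. Proposed Target B is best. ✓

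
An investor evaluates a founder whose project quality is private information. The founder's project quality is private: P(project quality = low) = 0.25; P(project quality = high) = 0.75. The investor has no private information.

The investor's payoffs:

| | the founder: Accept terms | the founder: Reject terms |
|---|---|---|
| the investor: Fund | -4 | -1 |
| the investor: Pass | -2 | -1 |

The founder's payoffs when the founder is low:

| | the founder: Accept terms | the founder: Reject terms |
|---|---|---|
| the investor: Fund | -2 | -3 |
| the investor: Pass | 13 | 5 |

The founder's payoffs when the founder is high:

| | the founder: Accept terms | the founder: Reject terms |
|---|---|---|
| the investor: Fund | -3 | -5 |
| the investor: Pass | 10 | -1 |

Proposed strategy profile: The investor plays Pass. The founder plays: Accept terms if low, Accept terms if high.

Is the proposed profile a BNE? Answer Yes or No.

A profile is a BNE iff every type of every player is best-responding given beliefs about the other side.
The investor plays Pass: E[Pass] = 0.25·(-2) + 0.75·(-2) = -2; E[Fund] = -4. Best-responding. ✓
The founder (project quality low), facing Pass: Accept terms gives 13, Reject terms gives 5. Proposed Accept terms is best. ✓
The founder (project quality high), facing Pass: Accept terms gives 10, Reject terms gives -1. Proposed Accept terms is best. ✓

Yes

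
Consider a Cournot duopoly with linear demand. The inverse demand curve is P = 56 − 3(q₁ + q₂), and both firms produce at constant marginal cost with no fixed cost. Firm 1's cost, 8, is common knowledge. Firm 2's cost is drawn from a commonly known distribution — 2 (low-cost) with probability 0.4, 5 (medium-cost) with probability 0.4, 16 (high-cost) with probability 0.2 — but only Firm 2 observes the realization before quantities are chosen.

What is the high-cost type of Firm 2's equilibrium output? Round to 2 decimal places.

4.11

Type-c best response for Firm 2: q₂(c) = (56 − c)/6 − q₁/2.
Firm 1 maximizes expected profit; its first-order condition is 56 − 6q₁ − 3E[q₂] − 8 = 0.
Substituting E[q₂] and solving: E[c₂] = 6, so q₁ = (56 − 2·8 + 6)/9 = 5.11111.
q₂(high-cost) = (56 − 16 − 3·5.11111)/6 = 4.11111.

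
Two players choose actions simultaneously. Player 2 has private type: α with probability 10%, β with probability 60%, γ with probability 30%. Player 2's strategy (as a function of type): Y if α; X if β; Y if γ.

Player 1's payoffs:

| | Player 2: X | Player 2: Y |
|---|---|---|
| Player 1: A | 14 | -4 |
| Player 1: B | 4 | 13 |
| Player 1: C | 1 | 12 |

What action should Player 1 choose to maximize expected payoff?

B

E[A] = 0.1·(-4) + 0.6·(14) + 0.3·(-4) = 6.8
E[B] = 0.1·(13) + 0.6·(4) + 0.3·(13) = 7.6
E[C] = 0.1·(12) + 0.6·(1) + 0.3·(12) = 5.4
Best response: B (7.6 is the largest).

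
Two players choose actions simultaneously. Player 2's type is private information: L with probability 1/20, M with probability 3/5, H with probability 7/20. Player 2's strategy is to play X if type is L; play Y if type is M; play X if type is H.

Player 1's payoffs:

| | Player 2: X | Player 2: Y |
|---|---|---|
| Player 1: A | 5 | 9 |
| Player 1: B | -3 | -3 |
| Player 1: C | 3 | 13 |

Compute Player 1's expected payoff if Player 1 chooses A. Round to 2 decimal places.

E[A] = 1/20·5 + 3/5·9 + 7/20·5 = 1/4 + 27/5 + 7/4 = 37/5

7.40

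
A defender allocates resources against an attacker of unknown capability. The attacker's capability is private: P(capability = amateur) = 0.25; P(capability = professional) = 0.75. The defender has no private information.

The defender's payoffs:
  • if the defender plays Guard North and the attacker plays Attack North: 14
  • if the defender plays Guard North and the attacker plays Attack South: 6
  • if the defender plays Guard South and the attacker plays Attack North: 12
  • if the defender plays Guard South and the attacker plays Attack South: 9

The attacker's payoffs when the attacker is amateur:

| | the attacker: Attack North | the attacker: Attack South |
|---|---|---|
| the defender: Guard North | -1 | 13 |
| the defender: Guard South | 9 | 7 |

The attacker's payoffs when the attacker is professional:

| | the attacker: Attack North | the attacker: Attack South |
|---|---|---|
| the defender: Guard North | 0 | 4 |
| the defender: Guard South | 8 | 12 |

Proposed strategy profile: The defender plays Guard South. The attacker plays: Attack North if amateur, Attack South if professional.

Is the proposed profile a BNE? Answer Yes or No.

The defender plays Guard South: E[Guard South] = 0.25·(12) + 0.75·(9) = 9.75; E[Guard North] = 8. Best-responding. ✓
The attacker (capability amateur), facing Guard South: Attack North gives 9, Attack South gives 7. Proposed Attack North is best. ✓
The attacker (capability professional), facing Guard South: Attack North gives 8, Attack South gives 12. Proposed Attack South is best. ✓

Yes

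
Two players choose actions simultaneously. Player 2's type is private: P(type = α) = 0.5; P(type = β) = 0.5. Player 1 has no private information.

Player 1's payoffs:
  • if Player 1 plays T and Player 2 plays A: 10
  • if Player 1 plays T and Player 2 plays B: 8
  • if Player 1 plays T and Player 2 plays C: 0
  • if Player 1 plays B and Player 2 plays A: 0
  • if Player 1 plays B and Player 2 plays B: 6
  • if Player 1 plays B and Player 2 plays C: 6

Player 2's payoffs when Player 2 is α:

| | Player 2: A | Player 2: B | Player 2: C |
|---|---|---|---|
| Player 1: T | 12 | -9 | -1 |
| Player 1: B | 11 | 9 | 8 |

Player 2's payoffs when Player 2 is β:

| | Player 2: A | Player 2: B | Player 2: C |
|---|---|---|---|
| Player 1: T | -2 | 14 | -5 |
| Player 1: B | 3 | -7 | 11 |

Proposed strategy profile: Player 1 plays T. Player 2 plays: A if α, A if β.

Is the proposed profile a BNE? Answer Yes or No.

Player 1 plays T: E[T] = 0.5·(10) + 0.5·(10) = 10; E[B] = 0. Best-responding. ✓
Player 2 (type α), facing T: A gives 12, B gives -9, C gives -1. Proposed A is best. ✓
Player 2 (type β), facing T: A gives -2, B gives 14, C gives -5. Proposed A is not best — profitable deviation exists. ✗

No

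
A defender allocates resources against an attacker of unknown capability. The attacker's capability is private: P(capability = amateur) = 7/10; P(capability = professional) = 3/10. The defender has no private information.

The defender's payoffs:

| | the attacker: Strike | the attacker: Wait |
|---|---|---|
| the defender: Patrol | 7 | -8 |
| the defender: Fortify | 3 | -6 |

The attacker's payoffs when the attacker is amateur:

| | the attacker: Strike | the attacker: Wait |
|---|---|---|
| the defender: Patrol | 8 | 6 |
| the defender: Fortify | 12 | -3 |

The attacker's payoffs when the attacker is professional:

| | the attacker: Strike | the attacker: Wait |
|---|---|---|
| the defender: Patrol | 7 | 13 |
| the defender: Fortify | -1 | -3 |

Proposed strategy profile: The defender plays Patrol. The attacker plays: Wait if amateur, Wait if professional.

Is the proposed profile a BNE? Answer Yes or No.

No

The defender plays Patrol: E[Patrol] = 7/10·(-8) + 3/10·(-8) = -8; E[Fortify] = -6. Not best-responding. ✗
The attacker (capability amateur), facing Patrol: Strike gives 8, Wait gives 6. Proposed Wait is not best — profitable deviation exists. ✗
The attacker (capability professional), facing Patrol: Strike gives 7, Wait gives 13. Proposed Wait is best. ✓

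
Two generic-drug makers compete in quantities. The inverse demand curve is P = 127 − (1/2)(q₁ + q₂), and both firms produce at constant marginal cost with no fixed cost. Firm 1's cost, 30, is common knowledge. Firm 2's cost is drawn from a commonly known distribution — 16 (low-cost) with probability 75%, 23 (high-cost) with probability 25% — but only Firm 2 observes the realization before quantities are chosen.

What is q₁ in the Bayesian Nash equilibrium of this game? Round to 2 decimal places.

56.50

Type-c best response for Firm 2: q₂(c) = (127 − c) − q₁/2.
Firm 1 maximizes expected profit; its first-order condition is 127 − q₁ − (1/2)E[q₂] − 30 = 0.
Substituting E[q₂] and solving: E[c₂] = 17.75, so q₁ = (127 − 2·30 + 17.75)/(3/2) = 56.5.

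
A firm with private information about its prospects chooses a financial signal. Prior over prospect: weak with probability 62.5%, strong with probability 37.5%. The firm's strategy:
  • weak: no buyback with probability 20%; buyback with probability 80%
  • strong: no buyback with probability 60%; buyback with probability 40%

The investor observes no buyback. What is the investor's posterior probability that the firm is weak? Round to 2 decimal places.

0.36

P(no buyback) = 0.625·0.2 + 0.375·0.6 = 0.35
P(weak | no buyback) = (0.625·0.2) / 0.35 = 0.125 / 0.35 = 0.357143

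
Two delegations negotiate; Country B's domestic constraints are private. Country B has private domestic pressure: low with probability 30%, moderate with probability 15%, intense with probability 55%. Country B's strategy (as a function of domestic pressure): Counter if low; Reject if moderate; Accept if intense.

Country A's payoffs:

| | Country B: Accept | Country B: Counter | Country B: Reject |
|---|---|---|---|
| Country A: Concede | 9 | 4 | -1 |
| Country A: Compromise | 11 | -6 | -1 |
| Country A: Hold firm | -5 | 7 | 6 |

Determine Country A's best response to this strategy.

E[Concede] = 0.3·(4) + 0.15·(-1) + 0.55·(9) = 6
E[Compromise] = 0.3·(-6) + 0.15·(-1) + 0.55·(11) = 4.1
E[Hold firm] = 0.3·(7) + 0.15·(6) + 0.55·(-5) = 0.25
Best response: Concede (6 is the largest).

Concede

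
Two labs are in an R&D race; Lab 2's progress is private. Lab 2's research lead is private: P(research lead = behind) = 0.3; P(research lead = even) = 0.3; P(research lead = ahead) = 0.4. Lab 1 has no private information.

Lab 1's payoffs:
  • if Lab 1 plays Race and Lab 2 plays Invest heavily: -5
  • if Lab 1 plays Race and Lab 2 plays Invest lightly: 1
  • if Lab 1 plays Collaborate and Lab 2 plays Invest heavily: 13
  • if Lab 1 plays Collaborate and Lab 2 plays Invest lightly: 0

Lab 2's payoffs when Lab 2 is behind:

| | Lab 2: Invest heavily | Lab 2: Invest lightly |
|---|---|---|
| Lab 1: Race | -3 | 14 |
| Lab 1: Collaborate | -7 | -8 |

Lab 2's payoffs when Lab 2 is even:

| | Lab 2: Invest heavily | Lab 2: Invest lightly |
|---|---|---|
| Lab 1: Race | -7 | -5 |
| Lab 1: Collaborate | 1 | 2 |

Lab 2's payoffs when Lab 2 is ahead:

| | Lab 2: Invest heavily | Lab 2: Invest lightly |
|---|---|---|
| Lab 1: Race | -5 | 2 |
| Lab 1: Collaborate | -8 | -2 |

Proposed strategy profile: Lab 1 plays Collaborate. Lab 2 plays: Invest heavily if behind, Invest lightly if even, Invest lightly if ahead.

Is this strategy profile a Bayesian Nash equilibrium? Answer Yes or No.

A profile is a BNE iff every type of every player is best-responding given beliefs about the other side.
Lab 1 plays Collaborate: E[Collaborate] = 0.3·(13) + 0.3·(0) + 0.4·(0) = 3.9; E[Race] = -0.8. Best-responding. ✓
Lab 2 (research lead behind), facing Collaborate: Invest heavily gives -7, Invest lightly gives -8. Proposed Invest heavily is best. ✓
Lab 2 (research lead even), facing Collaborate: Invest heavily gives 1, Invest lightly gives 2. Proposed Invest lightly is best. ✓
Lab 2 (research lead ahead), facing Collaborate: Invest heavily gives -8, Invest lightly gives -2. Proposed Invest lightly is best. ✓

Yes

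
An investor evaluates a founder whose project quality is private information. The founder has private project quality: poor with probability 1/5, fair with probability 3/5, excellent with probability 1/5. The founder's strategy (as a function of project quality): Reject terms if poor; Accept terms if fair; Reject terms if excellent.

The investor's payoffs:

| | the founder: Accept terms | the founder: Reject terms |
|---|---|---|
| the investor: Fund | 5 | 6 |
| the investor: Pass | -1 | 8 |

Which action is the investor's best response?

Fund

Compute the investor's expected payoff for each action, taking the expectation over the founder's type.
E[Fund] = 1/5·(6) + 3/5·(5) + 1/5·(6) = 27/5
E[Pass] = 1/5·(8) + 3/5·(-1) + 1/5·(8) = 13/5
Best response: Fund (27/5 is the largest).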